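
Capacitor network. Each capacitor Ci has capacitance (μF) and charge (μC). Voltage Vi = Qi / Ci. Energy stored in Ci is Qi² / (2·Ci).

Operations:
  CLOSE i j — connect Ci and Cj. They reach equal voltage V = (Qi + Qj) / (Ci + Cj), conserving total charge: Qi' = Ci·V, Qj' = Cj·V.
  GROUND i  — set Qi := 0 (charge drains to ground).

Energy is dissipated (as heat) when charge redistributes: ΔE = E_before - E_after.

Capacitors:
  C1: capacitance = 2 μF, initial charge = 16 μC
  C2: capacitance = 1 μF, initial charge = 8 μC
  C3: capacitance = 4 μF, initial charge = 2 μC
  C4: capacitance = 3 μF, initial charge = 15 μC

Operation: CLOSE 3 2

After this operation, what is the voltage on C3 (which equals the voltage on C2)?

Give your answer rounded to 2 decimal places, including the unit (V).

Initial: C1(2μF, Q=16μC, V=8.00V), C2(1μF, Q=8μC, V=8.00V), C3(4μF, Q=2μC, V=0.50V), C4(3μF, Q=15μC, V=5.00V)
Op 1: CLOSE 3-2: Q_total=10.00, C_total=5.00, V=2.00; Q3=8.00, Q2=2.00; dissipated=22.500

Answer: 2.00 V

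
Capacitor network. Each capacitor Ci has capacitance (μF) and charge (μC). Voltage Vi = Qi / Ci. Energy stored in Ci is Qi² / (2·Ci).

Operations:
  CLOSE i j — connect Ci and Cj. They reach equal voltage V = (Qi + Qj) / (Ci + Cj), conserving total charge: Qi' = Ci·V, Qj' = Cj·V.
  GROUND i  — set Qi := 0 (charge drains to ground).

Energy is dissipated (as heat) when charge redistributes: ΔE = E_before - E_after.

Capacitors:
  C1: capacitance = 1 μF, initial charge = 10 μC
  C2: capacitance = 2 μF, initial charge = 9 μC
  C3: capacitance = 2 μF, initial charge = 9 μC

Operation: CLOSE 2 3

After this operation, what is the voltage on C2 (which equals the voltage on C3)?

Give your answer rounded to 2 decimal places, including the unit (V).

Answer: 4.50 V

Derivation:
Initial: C1(1μF, Q=10μC, V=10.00V), C2(2μF, Q=9μC, V=4.50V), C3(2μF, Q=9μC, V=4.50V)
Op 1: CLOSE 2-3: Q_total=18.00, C_total=4.00, V=4.50; Q2=9.00, Q3=9.00; dissipated=0.000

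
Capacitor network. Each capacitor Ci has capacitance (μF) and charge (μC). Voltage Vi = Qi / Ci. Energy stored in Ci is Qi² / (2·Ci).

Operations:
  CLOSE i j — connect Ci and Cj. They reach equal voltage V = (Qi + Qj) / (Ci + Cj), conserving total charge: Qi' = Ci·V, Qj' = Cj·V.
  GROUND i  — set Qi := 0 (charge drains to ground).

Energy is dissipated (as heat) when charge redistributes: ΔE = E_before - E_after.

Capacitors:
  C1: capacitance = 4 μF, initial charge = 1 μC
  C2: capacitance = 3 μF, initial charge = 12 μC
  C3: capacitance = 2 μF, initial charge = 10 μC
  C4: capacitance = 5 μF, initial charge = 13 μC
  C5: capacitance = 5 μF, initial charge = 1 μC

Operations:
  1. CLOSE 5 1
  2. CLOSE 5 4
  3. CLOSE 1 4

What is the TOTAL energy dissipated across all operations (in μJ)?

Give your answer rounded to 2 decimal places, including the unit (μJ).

Answer: 8.64 μJ

Derivation:
Initial: C1(4μF, Q=1μC, V=0.25V), C2(3μF, Q=12μC, V=4.00V), C3(2μF, Q=10μC, V=5.00V), C4(5μF, Q=13μC, V=2.60V), C5(5μF, Q=1μC, V=0.20V)
Op 1: CLOSE 5-1: Q_total=2.00, C_total=9.00, V=0.22; Q5=1.11, Q1=0.89; dissipated=0.003
Op 2: CLOSE 5-4: Q_total=14.11, C_total=10.00, V=1.41; Q5=7.06, Q4=7.06; dissipated=7.067
Op 3: CLOSE 1-4: Q_total=7.94, C_total=9.00, V=0.88; Q1=3.53, Q4=4.41; dissipated=1.571
Total dissipated: 8.641 μJ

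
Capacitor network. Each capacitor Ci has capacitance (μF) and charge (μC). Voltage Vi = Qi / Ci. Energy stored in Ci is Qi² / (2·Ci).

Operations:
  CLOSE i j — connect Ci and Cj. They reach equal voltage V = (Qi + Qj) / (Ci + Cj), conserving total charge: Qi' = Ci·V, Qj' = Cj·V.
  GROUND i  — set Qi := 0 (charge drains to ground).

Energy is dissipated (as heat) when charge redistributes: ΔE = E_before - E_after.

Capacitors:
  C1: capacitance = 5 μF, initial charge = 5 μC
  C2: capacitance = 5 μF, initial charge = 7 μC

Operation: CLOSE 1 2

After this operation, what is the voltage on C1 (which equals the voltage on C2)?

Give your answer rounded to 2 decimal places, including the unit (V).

Answer: 1.20 V

Derivation:
Initial: C1(5μF, Q=5μC, V=1.00V), C2(5μF, Q=7μC, V=1.40V)
Op 1: CLOSE 1-2: Q_total=12.00, C_total=10.00, V=1.20; Q1=6.00, Q2=6.00; dissipated=0.200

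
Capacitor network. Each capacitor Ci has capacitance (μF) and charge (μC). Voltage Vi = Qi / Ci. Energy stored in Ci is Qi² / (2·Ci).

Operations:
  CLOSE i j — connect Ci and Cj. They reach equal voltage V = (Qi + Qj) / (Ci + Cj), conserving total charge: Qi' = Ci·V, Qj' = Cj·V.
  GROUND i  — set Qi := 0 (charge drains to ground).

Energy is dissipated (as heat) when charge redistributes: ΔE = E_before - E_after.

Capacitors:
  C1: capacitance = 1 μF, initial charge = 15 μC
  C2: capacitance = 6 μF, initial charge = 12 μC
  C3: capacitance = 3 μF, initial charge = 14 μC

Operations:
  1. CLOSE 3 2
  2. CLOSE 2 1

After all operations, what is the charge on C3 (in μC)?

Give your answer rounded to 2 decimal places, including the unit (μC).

Initial: C1(1μF, Q=15μC, V=15.00V), C2(6μF, Q=12μC, V=2.00V), C3(3μF, Q=14μC, V=4.67V)
Op 1: CLOSE 3-2: Q_total=26.00, C_total=9.00, V=2.89; Q3=8.67, Q2=17.33; dissipated=7.111
Op 2: CLOSE 2-1: Q_total=32.33, C_total=7.00, V=4.62; Q2=27.71, Q1=4.62; dissipated=62.862
Final charges: Q1=4.62, Q2=27.71, Q3=8.67

Answer: 8.67 μC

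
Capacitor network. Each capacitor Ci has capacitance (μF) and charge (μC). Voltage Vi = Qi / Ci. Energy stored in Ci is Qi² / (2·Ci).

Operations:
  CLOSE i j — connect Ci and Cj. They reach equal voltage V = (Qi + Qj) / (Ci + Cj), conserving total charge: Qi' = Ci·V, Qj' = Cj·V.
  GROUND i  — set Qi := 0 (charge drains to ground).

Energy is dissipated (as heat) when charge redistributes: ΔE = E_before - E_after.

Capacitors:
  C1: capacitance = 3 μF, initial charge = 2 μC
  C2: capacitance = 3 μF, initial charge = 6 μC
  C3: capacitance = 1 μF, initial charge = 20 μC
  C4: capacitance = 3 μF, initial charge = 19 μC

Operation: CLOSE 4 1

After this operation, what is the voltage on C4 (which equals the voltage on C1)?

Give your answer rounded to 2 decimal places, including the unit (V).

Answer: 3.50 V

Derivation:
Initial: C1(3μF, Q=2μC, V=0.67V), C2(3μF, Q=6μC, V=2.00V), C3(1μF, Q=20μC, V=20.00V), C4(3μF, Q=19μC, V=6.33V)
Op 1: CLOSE 4-1: Q_total=21.00, C_total=6.00, V=3.50; Q4=10.50, Q1=10.50; dissipated=24.083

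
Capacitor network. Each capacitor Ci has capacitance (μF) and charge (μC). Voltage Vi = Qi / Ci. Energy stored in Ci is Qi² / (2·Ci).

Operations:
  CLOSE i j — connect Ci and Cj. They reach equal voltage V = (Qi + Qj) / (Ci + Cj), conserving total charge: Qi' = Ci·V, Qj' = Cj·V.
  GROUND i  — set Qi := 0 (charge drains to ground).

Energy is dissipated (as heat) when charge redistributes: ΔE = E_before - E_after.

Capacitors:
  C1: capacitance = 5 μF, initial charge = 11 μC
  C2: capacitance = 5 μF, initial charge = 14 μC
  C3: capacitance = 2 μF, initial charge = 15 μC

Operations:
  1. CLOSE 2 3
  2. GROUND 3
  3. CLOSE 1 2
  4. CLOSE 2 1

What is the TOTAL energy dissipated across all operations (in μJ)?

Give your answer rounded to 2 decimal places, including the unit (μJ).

Initial: C1(5μF, Q=11μC, V=2.20V), C2(5μF, Q=14μC, V=2.80V), C3(2μF, Q=15μC, V=7.50V)
Op 1: CLOSE 2-3: Q_total=29.00, C_total=7.00, V=4.14; Q2=20.71, Q3=8.29; dissipated=15.779
Op 2: GROUND 3: Q3=0; energy lost=17.163
Op 3: CLOSE 1-2: Q_total=31.71, C_total=10.00, V=3.17; Q1=15.86, Q2=15.86; dissipated=4.718
Op 4: CLOSE 2-1: Q_total=31.71, C_total=10.00, V=3.17; Q2=15.86, Q1=15.86; dissipated=0.000
Total dissipated: 37.660 μJ

Answer: 37.66 μJ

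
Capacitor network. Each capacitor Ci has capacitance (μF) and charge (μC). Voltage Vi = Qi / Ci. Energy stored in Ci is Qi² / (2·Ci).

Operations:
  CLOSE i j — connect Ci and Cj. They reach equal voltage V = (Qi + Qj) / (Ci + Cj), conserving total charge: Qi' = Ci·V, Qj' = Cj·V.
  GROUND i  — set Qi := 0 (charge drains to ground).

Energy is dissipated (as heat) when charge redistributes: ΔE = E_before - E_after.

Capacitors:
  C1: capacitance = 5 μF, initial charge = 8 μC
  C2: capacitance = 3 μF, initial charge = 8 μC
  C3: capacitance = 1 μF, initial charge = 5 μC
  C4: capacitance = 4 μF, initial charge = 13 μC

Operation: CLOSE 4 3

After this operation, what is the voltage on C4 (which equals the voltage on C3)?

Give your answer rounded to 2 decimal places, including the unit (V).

Answer: 3.60 V

Derivation:
Initial: C1(5μF, Q=8μC, V=1.60V), C2(3μF, Q=8μC, V=2.67V), C3(1μF, Q=5μC, V=5.00V), C4(4μF, Q=13μC, V=3.25V)
Op 1: CLOSE 4-3: Q_total=18.00, C_total=5.00, V=3.60; Q4=14.40, Q3=3.60; dissipated=1.225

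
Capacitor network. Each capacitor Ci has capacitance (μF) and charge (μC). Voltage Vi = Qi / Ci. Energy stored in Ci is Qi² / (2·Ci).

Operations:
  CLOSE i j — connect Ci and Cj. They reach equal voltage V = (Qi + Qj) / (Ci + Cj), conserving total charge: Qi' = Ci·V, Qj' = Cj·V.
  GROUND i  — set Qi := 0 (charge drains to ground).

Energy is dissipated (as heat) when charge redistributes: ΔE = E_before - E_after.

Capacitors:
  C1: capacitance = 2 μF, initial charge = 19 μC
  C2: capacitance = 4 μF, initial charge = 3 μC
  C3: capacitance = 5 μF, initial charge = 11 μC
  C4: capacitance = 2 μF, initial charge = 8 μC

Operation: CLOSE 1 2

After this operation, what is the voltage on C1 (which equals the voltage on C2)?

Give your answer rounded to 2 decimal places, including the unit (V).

Initial: C1(2μF, Q=19μC, V=9.50V), C2(4μF, Q=3μC, V=0.75V), C3(5μF, Q=11μC, V=2.20V), C4(2μF, Q=8μC, V=4.00V)
Op 1: CLOSE 1-2: Q_total=22.00, C_total=6.00, V=3.67; Q1=7.33, Q2=14.67; dissipated=51.042

Answer: 3.67 V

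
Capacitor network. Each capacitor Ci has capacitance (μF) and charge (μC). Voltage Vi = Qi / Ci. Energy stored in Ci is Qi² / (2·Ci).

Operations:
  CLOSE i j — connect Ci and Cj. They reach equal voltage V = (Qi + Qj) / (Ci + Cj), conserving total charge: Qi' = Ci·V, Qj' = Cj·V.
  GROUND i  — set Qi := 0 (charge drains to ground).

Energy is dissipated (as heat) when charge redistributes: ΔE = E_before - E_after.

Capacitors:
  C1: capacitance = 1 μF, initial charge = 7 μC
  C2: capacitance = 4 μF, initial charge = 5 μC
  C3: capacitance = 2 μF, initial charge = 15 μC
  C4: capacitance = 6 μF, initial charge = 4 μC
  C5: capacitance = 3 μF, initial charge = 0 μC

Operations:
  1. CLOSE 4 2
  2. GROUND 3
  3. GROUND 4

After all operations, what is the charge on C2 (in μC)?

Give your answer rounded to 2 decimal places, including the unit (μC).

Answer: 3.60 μC

Derivation:
Initial: C1(1μF, Q=7μC, V=7.00V), C2(4μF, Q=5μC, V=1.25V), C3(2μF, Q=15μC, V=7.50V), C4(6μF, Q=4μC, V=0.67V), C5(3μF, Q=0μC, V=0.00V)
Op 1: CLOSE 4-2: Q_total=9.00, C_total=10.00, V=0.90; Q4=5.40, Q2=3.60; dissipated=0.408
Op 2: GROUND 3: Q3=0; energy lost=56.250
Op 3: GROUND 4: Q4=0; energy lost=2.430
Final charges: Q1=7.00, Q2=3.60, Q3=0.00, Q4=0.00, Q5=0.00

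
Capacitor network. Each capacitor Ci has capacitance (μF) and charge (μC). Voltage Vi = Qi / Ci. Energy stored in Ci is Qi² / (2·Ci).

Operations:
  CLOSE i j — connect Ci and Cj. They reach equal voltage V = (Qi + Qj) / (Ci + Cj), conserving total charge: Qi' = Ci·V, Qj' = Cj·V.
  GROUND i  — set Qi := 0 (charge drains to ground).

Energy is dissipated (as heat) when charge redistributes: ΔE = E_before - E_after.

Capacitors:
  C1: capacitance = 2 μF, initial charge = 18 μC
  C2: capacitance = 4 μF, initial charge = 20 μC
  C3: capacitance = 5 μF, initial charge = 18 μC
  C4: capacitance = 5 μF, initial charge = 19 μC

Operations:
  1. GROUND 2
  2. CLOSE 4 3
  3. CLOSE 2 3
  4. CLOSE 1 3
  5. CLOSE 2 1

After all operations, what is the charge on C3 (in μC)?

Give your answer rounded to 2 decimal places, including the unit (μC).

Initial: C1(2μF, Q=18μC, V=9.00V), C2(4μF, Q=20μC, V=5.00V), C3(5μF, Q=18μC, V=3.60V), C4(5μF, Q=19μC, V=3.80V)
Op 1: GROUND 2: Q2=0; energy lost=50.000
Op 2: CLOSE 4-3: Q_total=37.00, C_total=10.00, V=3.70; Q4=18.50, Q3=18.50; dissipated=0.050
Op 3: CLOSE 2-3: Q_total=18.50, C_total=9.00, V=2.06; Q2=8.22, Q3=10.28; dissipated=15.211
Op 4: CLOSE 1-3: Q_total=28.28, C_total=7.00, V=4.04; Q1=8.08, Q3=20.20; dissipated=34.447
Op 5: CLOSE 2-1: Q_total=16.30, C_total=6.00, V=2.72; Q2=10.87, Q1=5.43; dissipated=2.625
Final charges: Q1=5.43, Q2=10.87, Q3=20.20, Q4=18.50

Answer: 20.20 μC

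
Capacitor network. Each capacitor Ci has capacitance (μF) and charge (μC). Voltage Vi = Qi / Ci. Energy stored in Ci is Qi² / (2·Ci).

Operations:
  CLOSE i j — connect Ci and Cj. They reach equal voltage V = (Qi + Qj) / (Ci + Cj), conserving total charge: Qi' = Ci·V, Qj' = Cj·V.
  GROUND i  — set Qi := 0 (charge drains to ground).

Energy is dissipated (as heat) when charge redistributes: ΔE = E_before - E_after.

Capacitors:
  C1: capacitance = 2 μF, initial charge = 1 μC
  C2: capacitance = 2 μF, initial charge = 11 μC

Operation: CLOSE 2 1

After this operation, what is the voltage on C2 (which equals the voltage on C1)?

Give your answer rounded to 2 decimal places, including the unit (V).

Initial: C1(2μF, Q=1μC, V=0.50V), C2(2μF, Q=11μC, V=5.50V)
Op 1: CLOSE 2-1: Q_total=12.00, C_total=4.00, V=3.00; Q2=6.00, Q1=6.00; dissipated=12.500

Answer: 3.00 V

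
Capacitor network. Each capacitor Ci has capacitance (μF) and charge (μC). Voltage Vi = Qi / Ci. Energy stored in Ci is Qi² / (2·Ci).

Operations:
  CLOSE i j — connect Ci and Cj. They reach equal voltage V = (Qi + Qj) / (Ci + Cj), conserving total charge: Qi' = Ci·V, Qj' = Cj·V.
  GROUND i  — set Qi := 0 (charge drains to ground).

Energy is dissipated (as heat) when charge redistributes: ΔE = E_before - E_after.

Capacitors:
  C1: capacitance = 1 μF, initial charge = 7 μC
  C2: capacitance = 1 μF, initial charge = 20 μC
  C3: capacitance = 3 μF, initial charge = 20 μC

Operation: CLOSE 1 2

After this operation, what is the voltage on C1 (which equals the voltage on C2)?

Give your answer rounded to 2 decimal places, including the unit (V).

Answer: 13.50 V

Derivation:
Initial: C1(1μF, Q=7μC, V=7.00V), C2(1μF, Q=20μC, V=20.00V), C3(3μF, Q=20μC, V=6.67V)
Op 1: CLOSE 1-2: Q_total=27.00, C_total=2.00, V=13.50; Q1=13.50, Q2=13.50; dissipated=42.250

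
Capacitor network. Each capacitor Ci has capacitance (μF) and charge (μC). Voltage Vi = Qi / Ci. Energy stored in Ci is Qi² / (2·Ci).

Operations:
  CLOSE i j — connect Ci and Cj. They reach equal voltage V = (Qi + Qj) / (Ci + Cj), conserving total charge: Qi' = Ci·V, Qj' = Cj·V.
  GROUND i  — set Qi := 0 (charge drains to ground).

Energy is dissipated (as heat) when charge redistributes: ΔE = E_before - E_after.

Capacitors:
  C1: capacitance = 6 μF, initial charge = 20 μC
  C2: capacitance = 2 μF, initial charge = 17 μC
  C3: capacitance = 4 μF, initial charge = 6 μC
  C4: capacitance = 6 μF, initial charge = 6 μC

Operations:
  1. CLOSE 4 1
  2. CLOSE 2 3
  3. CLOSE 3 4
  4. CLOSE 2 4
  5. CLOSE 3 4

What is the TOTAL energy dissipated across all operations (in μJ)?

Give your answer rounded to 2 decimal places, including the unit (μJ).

Initial: C1(6μF, Q=20μC, V=3.33V), C2(2μF, Q=17μC, V=8.50V), C3(4μF, Q=6μC, V=1.50V), C4(6μF, Q=6μC, V=1.00V)
Op 1: CLOSE 4-1: Q_total=26.00, C_total=12.00, V=2.17; Q4=13.00, Q1=13.00; dissipated=8.167
Op 2: CLOSE 2-3: Q_total=23.00, C_total=6.00, V=3.83; Q2=7.67, Q3=15.33; dissipated=32.667
Op 3: CLOSE 3-4: Q_total=28.33, C_total=10.00, V=2.83; Q3=11.33, Q4=17.00; dissipated=3.333
Op 4: CLOSE 2-4: Q_total=24.67, C_total=8.00, V=3.08; Q2=6.17, Q4=18.50; dissipated=0.750
Op 5: CLOSE 3-4: Q_total=29.83, C_total=10.00, V=2.98; Q3=11.93, Q4=17.90; dissipated=0.075
Total dissipated: 44.992 μJ

Answer: 44.99 μJ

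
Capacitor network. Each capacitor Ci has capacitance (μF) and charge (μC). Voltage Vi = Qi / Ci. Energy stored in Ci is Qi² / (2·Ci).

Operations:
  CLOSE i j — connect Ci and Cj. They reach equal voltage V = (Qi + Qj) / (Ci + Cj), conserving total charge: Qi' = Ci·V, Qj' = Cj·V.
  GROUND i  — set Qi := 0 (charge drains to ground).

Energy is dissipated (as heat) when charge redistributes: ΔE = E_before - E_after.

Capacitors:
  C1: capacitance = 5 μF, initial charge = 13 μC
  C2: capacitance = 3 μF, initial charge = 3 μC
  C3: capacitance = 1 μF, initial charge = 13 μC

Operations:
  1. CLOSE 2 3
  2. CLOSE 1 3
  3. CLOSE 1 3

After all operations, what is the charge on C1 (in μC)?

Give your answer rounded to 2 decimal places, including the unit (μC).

Answer: 14.17 μC

Derivation:
Initial: C1(5μF, Q=13μC, V=2.60V), C2(3μF, Q=3μC, V=1.00V), C3(1μF, Q=13μC, V=13.00V)
Op 1: CLOSE 2-3: Q_total=16.00, C_total=4.00, V=4.00; Q2=12.00, Q3=4.00; dissipated=54.000
Op 2: CLOSE 1-3: Q_total=17.00, C_total=6.00, V=2.83; Q1=14.17, Q3=2.83; dissipated=0.817
Op 3: CLOSE 1-3: Q_total=17.00, C_total=6.00, V=2.83; Q1=14.17, Q3=2.83; dissipated=0.000
Final charges: Q1=14.17, Q2=12.00, Q3=2.83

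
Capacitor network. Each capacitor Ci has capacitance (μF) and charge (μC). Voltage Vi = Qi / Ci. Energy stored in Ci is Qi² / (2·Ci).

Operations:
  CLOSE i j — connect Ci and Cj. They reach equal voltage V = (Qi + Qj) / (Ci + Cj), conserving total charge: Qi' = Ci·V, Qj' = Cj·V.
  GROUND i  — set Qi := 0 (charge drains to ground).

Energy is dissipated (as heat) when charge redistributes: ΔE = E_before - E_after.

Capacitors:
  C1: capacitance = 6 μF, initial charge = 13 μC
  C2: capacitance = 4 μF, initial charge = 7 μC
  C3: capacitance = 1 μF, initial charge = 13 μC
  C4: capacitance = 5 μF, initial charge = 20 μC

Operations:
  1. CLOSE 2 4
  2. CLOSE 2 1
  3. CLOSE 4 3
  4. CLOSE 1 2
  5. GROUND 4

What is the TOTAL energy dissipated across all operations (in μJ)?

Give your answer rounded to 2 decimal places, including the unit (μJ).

Initial: C1(6μF, Q=13μC, V=2.17V), C2(4μF, Q=7μC, V=1.75V), C3(1μF, Q=13μC, V=13.00V), C4(5μF, Q=20μC, V=4.00V)
Op 1: CLOSE 2-4: Q_total=27.00, C_total=9.00, V=3.00; Q2=12.00, Q4=15.00; dissipated=5.625
Op 2: CLOSE 2-1: Q_total=25.00, C_total=10.00, V=2.50; Q2=10.00, Q1=15.00; dissipated=0.833
Op 3: CLOSE 4-3: Q_total=28.00, C_total=6.00, V=4.67; Q4=23.33, Q3=4.67; dissipated=41.667
Op 4: CLOSE 1-2: Q_total=25.00, C_total=10.00, V=2.50; Q1=15.00, Q2=10.00; dissipated=0.000
Op 5: GROUND 4: Q4=0; energy lost=54.444
Total dissipated: 102.569 μJ

Answer: 102.57 μJ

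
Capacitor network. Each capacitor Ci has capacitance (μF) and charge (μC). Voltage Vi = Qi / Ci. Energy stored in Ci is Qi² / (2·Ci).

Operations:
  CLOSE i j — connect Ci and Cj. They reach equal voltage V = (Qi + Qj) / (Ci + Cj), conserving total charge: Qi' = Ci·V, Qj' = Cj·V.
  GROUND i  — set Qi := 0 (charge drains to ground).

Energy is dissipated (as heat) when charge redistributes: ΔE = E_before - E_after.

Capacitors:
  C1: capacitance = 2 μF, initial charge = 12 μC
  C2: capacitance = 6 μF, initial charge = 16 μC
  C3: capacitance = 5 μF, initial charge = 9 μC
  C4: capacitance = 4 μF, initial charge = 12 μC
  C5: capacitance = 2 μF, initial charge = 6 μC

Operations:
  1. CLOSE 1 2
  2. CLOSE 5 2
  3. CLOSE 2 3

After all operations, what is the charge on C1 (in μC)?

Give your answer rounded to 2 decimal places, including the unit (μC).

Answer: 7.00 μC

Derivation:
Initial: C1(2μF, Q=12μC, V=6.00V), C2(6μF, Q=16μC, V=2.67V), C3(5μF, Q=9μC, V=1.80V), C4(4μF, Q=12μC, V=3.00V), C5(2μF, Q=6μC, V=3.00V)
Op 1: CLOSE 1-2: Q_total=28.00, C_total=8.00, V=3.50; Q1=7.00, Q2=21.00; dissipated=8.333
Op 2: CLOSE 5-2: Q_total=27.00, C_total=8.00, V=3.38; Q5=6.75, Q2=20.25; dissipated=0.188
Op 3: CLOSE 2-3: Q_total=29.25, C_total=11.00, V=2.66; Q2=15.95, Q3=13.30; dissipated=3.383
Final charges: Q1=7.00, Q2=15.95, Q3=13.30, Q4=12.00, Q5=6.75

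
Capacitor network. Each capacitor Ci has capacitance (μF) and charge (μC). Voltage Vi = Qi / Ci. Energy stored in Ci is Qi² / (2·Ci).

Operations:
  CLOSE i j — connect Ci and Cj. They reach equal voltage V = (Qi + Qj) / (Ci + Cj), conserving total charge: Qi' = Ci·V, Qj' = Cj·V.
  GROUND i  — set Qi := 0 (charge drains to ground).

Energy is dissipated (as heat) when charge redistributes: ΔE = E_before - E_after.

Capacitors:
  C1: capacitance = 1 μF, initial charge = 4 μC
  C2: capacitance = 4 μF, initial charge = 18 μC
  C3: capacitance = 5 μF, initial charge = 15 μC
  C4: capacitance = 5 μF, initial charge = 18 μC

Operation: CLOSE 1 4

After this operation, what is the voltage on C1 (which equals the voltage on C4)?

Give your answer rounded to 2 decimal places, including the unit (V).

Initial: C1(1μF, Q=4μC, V=4.00V), C2(4μF, Q=18μC, V=4.50V), C3(5μF, Q=15μC, V=3.00V), C4(5μF, Q=18μC, V=3.60V)
Op 1: CLOSE 1-4: Q_total=22.00, C_total=6.00, V=3.67; Q1=3.67, Q4=18.33; dissipated=0.067

Answer: 3.67 V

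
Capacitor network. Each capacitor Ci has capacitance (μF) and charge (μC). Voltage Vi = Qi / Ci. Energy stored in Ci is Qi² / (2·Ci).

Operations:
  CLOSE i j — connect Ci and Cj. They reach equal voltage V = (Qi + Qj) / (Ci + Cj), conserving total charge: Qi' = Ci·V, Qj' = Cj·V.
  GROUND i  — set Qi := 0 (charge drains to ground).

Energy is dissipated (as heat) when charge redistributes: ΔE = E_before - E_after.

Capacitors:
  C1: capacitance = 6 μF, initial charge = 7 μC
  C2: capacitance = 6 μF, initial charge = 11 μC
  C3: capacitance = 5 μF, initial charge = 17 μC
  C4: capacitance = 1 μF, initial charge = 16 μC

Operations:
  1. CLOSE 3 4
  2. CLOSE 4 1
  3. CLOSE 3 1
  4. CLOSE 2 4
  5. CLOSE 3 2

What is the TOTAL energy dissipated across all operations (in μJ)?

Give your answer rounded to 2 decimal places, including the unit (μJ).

Initial: C1(6μF, Q=7μC, V=1.17V), C2(6μF, Q=11μC, V=1.83V), C3(5μF, Q=17μC, V=3.40V), C4(1μF, Q=16μC, V=16.00V)
Op 1: CLOSE 3-4: Q_total=33.00, C_total=6.00, V=5.50; Q3=27.50, Q4=5.50; dissipated=66.150
Op 2: CLOSE 4-1: Q_total=12.50, C_total=7.00, V=1.79; Q4=1.79, Q1=10.71; dissipated=8.048
Op 3: CLOSE 3-1: Q_total=38.21, C_total=11.00, V=3.47; Q3=17.37, Q1=20.84; dissipated=18.813
Op 4: CLOSE 2-4: Q_total=12.79, C_total=7.00, V=1.83; Q2=10.96, Q4=1.83; dissipated=0.001
Op 5: CLOSE 3-2: Q_total=28.33, C_total=11.00, V=2.58; Q3=12.88, Q2=15.45; dissipated=3.701
Total dissipated: 96.712 μJ

Answer: 96.71 μJ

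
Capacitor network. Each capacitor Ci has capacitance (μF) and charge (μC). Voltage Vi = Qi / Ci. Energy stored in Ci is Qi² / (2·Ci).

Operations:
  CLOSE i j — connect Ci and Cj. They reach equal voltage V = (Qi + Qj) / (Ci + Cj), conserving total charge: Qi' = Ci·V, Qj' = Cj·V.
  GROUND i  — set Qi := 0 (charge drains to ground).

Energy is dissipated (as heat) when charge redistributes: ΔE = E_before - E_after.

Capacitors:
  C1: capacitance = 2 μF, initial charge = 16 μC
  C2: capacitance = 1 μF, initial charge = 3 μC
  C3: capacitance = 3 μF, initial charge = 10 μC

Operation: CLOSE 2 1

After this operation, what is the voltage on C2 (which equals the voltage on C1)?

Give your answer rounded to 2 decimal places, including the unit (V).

Initial: C1(2μF, Q=16μC, V=8.00V), C2(1μF, Q=3μC, V=3.00V), C3(3μF, Q=10μC, V=3.33V)
Op 1: CLOSE 2-1: Q_total=19.00, C_total=3.00, V=6.33; Q2=6.33, Q1=12.67; dissipated=8.333

Answer: 6.33 V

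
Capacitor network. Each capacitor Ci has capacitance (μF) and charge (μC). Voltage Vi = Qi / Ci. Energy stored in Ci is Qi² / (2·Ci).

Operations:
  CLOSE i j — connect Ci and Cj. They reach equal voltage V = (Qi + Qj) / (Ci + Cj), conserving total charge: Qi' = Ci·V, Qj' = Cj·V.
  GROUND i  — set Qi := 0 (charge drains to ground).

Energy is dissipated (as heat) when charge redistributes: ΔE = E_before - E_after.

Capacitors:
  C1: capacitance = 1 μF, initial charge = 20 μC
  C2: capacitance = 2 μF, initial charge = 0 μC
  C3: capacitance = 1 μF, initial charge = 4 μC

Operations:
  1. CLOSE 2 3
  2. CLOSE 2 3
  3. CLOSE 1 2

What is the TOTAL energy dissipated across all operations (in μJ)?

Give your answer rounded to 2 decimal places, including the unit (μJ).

Answer: 121.48 μJ

Derivation:
Initial: C1(1μF, Q=20μC, V=20.00V), C2(2μF, Q=0μC, V=0.00V), C3(1μF, Q=4μC, V=4.00V)
Op 1: CLOSE 2-3: Q_total=4.00, C_total=3.00, V=1.33; Q2=2.67, Q3=1.33; dissipated=5.333
Op 2: CLOSE 2-3: Q_total=4.00, C_total=3.00, V=1.33; Q2=2.67, Q3=1.33; dissipated=0.000
Op 3: CLOSE 1-2: Q_total=22.67, C_total=3.00, V=7.56; Q1=7.56, Q2=15.11; dissipated=116.148
Total dissipated: 121.481 μJ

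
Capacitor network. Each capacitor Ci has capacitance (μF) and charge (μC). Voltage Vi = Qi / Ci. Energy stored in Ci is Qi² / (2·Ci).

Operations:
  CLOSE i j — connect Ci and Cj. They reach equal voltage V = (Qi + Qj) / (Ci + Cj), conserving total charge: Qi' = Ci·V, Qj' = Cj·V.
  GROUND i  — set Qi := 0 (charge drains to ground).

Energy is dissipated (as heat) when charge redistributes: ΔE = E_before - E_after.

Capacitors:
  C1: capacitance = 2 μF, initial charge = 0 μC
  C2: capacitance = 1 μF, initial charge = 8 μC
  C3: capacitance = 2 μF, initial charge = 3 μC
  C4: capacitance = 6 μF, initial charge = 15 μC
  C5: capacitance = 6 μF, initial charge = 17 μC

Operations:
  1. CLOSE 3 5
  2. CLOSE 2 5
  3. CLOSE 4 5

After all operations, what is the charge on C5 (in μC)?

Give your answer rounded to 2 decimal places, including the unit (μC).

Initial: C1(2μF, Q=0μC, V=0.00V), C2(1μF, Q=8μC, V=8.00V), C3(2μF, Q=3μC, V=1.50V), C4(6μF, Q=15μC, V=2.50V), C5(6μF, Q=17μC, V=2.83V)
Op 1: CLOSE 3-5: Q_total=20.00, C_total=8.00, V=2.50; Q3=5.00, Q5=15.00; dissipated=1.333
Op 2: CLOSE 2-5: Q_total=23.00, C_total=7.00, V=3.29; Q2=3.29, Q5=19.71; dissipated=12.964
Op 3: CLOSE 4-5: Q_total=34.71, C_total=12.00, V=2.89; Q4=17.36, Q5=17.36; dissipated=0.926
Final charges: Q1=0.00, Q2=3.29, Q3=5.00, Q4=17.36, Q5=17.36

Answer: 17.36 μC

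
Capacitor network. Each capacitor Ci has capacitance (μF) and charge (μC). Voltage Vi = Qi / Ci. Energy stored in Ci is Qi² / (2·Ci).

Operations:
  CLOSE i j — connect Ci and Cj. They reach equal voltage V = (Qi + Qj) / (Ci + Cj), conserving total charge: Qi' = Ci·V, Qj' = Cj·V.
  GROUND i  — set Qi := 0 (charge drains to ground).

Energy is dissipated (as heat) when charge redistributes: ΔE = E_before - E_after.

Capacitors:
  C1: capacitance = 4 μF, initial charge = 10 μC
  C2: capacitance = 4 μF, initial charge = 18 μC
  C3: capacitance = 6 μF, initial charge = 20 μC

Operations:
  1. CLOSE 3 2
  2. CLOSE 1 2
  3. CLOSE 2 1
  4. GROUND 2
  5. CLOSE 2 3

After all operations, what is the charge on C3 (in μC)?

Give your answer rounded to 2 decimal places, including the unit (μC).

Initial: C1(4μF, Q=10μC, V=2.50V), C2(4μF, Q=18μC, V=4.50V), C3(6μF, Q=20μC, V=3.33V)
Op 1: CLOSE 3-2: Q_total=38.00, C_total=10.00, V=3.80; Q3=22.80, Q2=15.20; dissipated=1.633
Op 2: CLOSE 1-2: Q_total=25.20, C_total=8.00, V=3.15; Q1=12.60, Q2=12.60; dissipated=1.690
Op 3: CLOSE 2-1: Q_total=25.20, C_total=8.00, V=3.15; Q2=12.60, Q1=12.60; dissipated=0.000
Op 4: GROUND 2: Q2=0; energy lost=19.845
Op 5: CLOSE 2-3: Q_total=22.80, C_total=10.00, V=2.28; Q2=9.12, Q3=13.68; dissipated=17.328
Final charges: Q1=12.60, Q2=9.12, Q3=13.68

Answer: 13.68 μC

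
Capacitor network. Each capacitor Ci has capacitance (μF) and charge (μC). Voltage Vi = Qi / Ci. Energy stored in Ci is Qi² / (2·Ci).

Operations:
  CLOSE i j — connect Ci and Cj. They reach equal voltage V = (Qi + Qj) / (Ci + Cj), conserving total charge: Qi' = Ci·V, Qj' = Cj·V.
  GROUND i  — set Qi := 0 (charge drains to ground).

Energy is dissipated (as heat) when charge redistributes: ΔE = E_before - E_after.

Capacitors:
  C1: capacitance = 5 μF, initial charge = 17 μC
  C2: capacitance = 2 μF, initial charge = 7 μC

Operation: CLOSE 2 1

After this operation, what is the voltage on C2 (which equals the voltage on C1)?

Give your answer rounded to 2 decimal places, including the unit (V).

Initial: C1(5μF, Q=17μC, V=3.40V), C2(2μF, Q=7μC, V=3.50V)
Op 1: CLOSE 2-1: Q_total=24.00, C_total=7.00, V=3.43; Q2=6.86, Q1=17.14; dissipated=0.007

Answer: 3.43 V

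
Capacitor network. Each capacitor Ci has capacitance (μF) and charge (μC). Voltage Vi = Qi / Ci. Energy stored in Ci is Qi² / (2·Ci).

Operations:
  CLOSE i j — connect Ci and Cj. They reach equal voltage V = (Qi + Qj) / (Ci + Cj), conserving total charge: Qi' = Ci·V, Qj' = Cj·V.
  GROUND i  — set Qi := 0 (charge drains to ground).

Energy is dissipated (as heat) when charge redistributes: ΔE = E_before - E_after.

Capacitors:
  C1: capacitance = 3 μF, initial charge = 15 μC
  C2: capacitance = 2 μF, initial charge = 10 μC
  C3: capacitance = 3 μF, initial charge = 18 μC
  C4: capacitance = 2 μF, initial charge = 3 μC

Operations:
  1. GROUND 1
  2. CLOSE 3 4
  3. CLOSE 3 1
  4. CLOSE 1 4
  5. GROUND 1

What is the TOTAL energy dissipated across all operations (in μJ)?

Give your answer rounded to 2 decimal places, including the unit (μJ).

Initial: C1(3μF, Q=15μC, V=5.00V), C2(2μF, Q=10μC, V=5.00V), C3(3μF, Q=18μC, V=6.00V), C4(2μF, Q=3μC, V=1.50V)
Op 1: GROUND 1: Q1=0; energy lost=37.500
Op 2: CLOSE 3-4: Q_total=21.00, C_total=5.00, V=4.20; Q3=12.60, Q4=8.40; dissipated=12.150
Op 3: CLOSE 3-1: Q_total=12.60, C_total=6.00, V=2.10; Q3=6.30, Q1=6.30; dissipated=13.230
Op 4: CLOSE 1-4: Q_total=14.70, C_total=5.00, V=2.94; Q1=8.82, Q4=5.88; dissipated=2.646
Op 5: GROUND 1: Q1=0; energy lost=12.965
Total dissipated: 78.491 μJ

Answer: 78.49 μJ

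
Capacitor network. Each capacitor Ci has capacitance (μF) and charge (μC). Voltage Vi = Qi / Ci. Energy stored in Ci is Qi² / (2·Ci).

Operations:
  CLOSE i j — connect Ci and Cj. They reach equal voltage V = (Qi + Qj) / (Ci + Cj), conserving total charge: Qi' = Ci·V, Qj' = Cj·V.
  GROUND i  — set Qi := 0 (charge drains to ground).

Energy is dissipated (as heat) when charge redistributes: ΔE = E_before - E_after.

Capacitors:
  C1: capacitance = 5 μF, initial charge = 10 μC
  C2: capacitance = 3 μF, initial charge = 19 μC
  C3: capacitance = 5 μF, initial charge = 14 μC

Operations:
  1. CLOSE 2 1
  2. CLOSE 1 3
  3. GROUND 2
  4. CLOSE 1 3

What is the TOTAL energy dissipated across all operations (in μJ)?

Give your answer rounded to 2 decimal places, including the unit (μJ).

Answer: 38.17 μJ

Derivation:
Initial: C1(5μF, Q=10μC, V=2.00V), C2(3μF, Q=19μC, V=6.33V), C3(5μF, Q=14μC, V=2.80V)
Op 1: CLOSE 2-1: Q_total=29.00, C_total=8.00, V=3.62; Q2=10.88, Q1=18.12; dissipated=17.604
Op 2: CLOSE 1-3: Q_total=32.12, C_total=10.00, V=3.21; Q1=16.06, Q3=16.06; dissipated=0.851
Op 3: GROUND 2: Q2=0; energy lost=19.711
Op 4: CLOSE 1-3: Q_total=32.12, C_total=10.00, V=3.21; Q1=16.06, Q3=16.06; dissipated=0.000
Total dissipated: 38.166 μJ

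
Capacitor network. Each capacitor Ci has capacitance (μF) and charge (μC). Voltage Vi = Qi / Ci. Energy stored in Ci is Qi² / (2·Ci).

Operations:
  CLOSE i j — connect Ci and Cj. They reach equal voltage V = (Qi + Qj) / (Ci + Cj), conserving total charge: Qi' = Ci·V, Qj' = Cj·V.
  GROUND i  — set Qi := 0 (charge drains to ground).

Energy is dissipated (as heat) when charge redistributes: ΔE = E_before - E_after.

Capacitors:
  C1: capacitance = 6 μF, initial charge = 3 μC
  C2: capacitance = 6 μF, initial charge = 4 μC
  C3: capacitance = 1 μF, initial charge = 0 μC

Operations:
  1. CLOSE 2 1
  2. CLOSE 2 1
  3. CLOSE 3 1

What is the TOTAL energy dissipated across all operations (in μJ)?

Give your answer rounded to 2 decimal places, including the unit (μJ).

Initial: C1(6μF, Q=3μC, V=0.50V), C2(6μF, Q=4μC, V=0.67V), C3(1μF, Q=0μC, V=0.00V)
Op 1: CLOSE 2-1: Q_total=7.00, C_total=12.00, V=0.58; Q2=3.50, Q1=3.50; dissipated=0.042
Op 2: CLOSE 2-1: Q_total=7.00, C_total=12.00, V=0.58; Q2=3.50, Q1=3.50; dissipated=0.000
Op 3: CLOSE 3-1: Q_total=3.50, C_total=7.00, V=0.50; Q3=0.50, Q1=3.00; dissipated=0.146
Total dissipated: 0.188 μJ

Answer: 0.19 μJ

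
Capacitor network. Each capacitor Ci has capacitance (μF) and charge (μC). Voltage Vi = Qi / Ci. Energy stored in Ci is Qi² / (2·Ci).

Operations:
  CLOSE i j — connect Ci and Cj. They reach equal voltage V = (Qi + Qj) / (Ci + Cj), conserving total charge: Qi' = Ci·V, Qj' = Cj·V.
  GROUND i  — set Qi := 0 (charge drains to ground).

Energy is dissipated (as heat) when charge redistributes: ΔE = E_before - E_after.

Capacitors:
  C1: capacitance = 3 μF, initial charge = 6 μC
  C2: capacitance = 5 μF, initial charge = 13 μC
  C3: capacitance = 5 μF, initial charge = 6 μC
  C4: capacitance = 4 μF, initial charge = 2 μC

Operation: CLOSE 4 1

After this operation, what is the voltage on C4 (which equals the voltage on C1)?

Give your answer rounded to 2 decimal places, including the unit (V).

Answer: 1.14 V

Derivation:
Initial: C1(3μF, Q=6μC, V=2.00V), C2(5μF, Q=13μC, V=2.60V), C3(5μF, Q=6μC, V=1.20V), C4(4μF, Q=2μC, V=0.50V)
Op 1: CLOSE 4-1: Q_total=8.00, C_total=7.00, V=1.14; Q4=4.57, Q1=3.43; dissipated=1.929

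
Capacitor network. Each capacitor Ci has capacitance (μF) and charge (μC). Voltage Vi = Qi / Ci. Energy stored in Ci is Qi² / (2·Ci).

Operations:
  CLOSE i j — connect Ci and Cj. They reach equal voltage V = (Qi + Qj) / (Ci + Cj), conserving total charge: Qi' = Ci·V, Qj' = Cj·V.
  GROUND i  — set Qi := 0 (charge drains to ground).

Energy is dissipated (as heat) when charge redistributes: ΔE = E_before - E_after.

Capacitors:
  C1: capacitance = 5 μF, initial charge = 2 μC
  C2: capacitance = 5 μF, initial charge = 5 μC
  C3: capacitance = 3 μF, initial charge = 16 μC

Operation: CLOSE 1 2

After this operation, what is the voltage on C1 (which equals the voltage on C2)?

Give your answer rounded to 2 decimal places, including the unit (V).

Answer: 0.70 V

Derivation:
Initial: C1(5μF, Q=2μC, V=0.40V), C2(5μF, Q=5μC, V=1.00V), C3(3μF, Q=16μC, V=5.33V)
Op 1: CLOSE 1-2: Q_total=7.00, C_total=10.00, V=0.70; Q1=3.50, Q2=3.50; dissipated=0.450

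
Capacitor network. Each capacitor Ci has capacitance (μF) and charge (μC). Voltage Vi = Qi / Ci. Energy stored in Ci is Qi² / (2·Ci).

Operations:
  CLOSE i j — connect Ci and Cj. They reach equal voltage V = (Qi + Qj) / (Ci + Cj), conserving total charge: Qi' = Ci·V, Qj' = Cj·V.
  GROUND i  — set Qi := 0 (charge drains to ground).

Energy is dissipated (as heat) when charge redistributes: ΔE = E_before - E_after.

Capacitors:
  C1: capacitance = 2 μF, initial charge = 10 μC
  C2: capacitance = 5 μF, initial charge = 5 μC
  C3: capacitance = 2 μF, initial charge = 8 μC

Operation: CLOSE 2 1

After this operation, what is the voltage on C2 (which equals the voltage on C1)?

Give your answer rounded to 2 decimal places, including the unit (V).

Initial: C1(2μF, Q=10μC, V=5.00V), C2(5μF, Q=5μC, V=1.00V), C3(2μF, Q=8μC, V=4.00V)
Op 1: CLOSE 2-1: Q_total=15.00, C_total=7.00, V=2.14; Q2=10.71, Q1=4.29; dissipated=11.429

Answer: 2.14 V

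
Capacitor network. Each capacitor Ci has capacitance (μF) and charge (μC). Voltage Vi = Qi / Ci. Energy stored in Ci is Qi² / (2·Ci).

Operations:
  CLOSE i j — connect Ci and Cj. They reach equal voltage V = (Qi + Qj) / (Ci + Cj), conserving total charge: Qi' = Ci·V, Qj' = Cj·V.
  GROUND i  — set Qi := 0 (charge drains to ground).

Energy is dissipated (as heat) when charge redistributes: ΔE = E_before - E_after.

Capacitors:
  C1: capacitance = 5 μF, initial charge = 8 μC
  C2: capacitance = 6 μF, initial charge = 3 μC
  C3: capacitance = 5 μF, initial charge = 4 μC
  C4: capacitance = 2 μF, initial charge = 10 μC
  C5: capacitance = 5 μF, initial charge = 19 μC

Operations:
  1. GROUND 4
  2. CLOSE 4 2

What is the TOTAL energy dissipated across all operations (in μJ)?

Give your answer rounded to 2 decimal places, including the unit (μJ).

Initial: C1(5μF, Q=8μC, V=1.60V), C2(6μF, Q=3μC, V=0.50V), C3(5μF, Q=4μC, V=0.80V), C4(2μF, Q=10μC, V=5.00V), C5(5μF, Q=19μC, V=3.80V)
Op 1: GROUND 4: Q4=0; energy lost=25.000
Op 2: CLOSE 4-2: Q_total=3.00, C_total=8.00, V=0.38; Q4=0.75, Q2=2.25; dissipated=0.188
Total dissipated: 25.188 μJ

Answer: 25.19 μJ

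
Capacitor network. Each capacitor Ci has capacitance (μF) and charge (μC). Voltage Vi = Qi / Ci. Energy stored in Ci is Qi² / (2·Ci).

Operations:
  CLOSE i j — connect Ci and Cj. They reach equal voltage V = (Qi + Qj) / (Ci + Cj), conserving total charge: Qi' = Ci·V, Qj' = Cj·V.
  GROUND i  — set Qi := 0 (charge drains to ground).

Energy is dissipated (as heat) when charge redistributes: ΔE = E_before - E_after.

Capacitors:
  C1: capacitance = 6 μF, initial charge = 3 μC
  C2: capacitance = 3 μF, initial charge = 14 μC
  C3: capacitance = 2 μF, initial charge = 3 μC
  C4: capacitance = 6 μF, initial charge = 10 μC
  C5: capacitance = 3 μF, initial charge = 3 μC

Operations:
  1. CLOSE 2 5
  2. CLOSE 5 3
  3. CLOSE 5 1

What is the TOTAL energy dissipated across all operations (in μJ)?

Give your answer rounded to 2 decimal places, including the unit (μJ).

Answer: 14.39 μJ

Derivation:
Initial: C1(6μF, Q=3μC, V=0.50V), C2(3μF, Q=14μC, V=4.67V), C3(2μF, Q=3μC, V=1.50V), C4(6μF, Q=10μC, V=1.67V), C5(3μF, Q=3μC, V=1.00V)
Op 1: CLOSE 2-5: Q_total=17.00, C_total=6.00, V=2.83; Q2=8.50, Q5=8.50; dissipated=10.083
Op 2: CLOSE 5-3: Q_total=11.50, C_total=5.00, V=2.30; Q5=6.90, Q3=4.60; dissipated=1.067
Op 3: CLOSE 5-1: Q_total=9.90, C_total=9.00, V=1.10; Q5=3.30, Q1=6.60; dissipated=3.240
Total dissipated: 14.390 μJ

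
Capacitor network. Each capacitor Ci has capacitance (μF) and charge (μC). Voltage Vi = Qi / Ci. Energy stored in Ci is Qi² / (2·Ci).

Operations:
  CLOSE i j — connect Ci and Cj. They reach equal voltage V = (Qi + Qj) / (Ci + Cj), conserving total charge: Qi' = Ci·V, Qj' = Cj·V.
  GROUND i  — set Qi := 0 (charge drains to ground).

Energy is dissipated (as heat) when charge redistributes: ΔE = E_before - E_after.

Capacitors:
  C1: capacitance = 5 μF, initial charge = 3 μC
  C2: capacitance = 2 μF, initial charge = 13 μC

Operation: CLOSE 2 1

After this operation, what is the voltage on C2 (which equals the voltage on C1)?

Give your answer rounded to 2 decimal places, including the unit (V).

Answer: 2.29 V

Derivation:
Initial: C1(5μF, Q=3μC, V=0.60V), C2(2μF, Q=13μC, V=6.50V)
Op 1: CLOSE 2-1: Q_total=16.00, C_total=7.00, V=2.29; Q2=4.57, Q1=11.43; dissipated=24.864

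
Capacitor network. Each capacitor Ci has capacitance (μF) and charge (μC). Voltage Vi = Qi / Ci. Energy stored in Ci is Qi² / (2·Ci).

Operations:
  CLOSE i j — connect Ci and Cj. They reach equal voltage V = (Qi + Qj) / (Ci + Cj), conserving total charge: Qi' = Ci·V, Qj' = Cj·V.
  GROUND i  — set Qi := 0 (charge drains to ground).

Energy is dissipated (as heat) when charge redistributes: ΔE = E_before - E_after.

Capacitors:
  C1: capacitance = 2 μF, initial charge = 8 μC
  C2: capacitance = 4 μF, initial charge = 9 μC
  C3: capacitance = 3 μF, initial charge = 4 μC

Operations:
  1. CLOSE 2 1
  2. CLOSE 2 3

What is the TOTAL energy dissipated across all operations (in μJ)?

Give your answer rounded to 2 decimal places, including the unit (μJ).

Initial: C1(2μF, Q=8μC, V=4.00V), C2(4μF, Q=9μC, V=2.25V), C3(3μF, Q=4μC, V=1.33V)
Op 1: CLOSE 2-1: Q_total=17.00, C_total=6.00, V=2.83; Q2=11.33, Q1=5.67; dissipated=2.042
Op 2: CLOSE 2-3: Q_total=15.33, C_total=7.00, V=2.19; Q2=8.76, Q3=6.57; dissipated=1.929
Total dissipated: 3.970 μJ

Answer: 3.97 μJ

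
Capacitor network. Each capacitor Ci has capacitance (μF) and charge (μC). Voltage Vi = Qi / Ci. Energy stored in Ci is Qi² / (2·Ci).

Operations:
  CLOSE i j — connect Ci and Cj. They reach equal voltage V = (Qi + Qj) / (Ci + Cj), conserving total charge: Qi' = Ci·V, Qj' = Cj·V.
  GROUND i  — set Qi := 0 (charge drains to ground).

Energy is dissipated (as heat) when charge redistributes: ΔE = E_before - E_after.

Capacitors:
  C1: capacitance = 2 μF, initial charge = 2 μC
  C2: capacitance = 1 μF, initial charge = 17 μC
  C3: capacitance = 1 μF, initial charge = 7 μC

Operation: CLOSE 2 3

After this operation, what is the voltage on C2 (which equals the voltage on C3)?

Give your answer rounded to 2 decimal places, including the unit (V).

Initial: C1(2μF, Q=2μC, V=1.00V), C2(1μF, Q=17μC, V=17.00V), C3(1μF, Q=7μC, V=7.00V)
Op 1: CLOSE 2-3: Q_total=24.00, C_total=2.00, V=12.00; Q2=12.00, Q3=12.00; dissipated=25.000

Answer: 12.00 V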